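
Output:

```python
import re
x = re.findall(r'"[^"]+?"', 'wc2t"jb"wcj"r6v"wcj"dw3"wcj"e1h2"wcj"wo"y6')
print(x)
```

Matches: at [4:8] → '"jb"'; at [11:16] → '"r6v"'; at [19:24] → '"dw3"'; at [27:33] → '"e1h2"'; at [36:40] → '"wo"'.
No capturing groups, so `findall` returns the 5 full match strings.

['"jb"', '"r6v"', '"dw3"', '"e1h2"', '"wo"']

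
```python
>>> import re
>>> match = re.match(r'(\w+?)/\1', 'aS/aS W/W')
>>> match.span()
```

(0, 5)

With `match`, the pattern is implicitly anchored at the beginning.
The match spans [0:5] → 'aS/aS'.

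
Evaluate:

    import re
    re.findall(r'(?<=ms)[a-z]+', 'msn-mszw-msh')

['n', 'zw', 'h']

Because the assertion is zero-width, the text it checks is not consumed and won't appear in the result.
Since nothing is captured, `findall` lists the 3 matched substrings directly.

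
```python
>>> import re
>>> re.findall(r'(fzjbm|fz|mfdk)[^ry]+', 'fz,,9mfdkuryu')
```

['fz']

Matches: at [0:10] match 'fz,,9mfdku', group 1 = 'fz'.
`findall` collects group 1 from the one match (1 total).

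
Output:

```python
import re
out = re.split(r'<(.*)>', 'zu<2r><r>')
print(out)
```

['zu', '2r><r', '']

Matches to split on: at [2:9] → '<2r><r>'.
Because the pattern has a capturing group, `split` also inserts each captured text between the pieces.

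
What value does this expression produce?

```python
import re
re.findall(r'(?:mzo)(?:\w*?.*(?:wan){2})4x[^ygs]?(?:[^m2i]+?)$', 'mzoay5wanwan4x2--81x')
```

No capturing groups, so `findall` returns the 1 full match string.

['mzoay5wanwan4x2--81x']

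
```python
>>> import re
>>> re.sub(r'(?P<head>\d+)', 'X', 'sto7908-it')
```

Each match is replaced by 'X'.

'stoX-it'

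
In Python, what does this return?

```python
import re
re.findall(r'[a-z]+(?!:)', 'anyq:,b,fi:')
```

The negative lookahead/lookbehind blocks any match where the forbidden context is present.
With no groups in the pattern, `findall` gives back each whole match — 3 here.

['any', 'b', 'f']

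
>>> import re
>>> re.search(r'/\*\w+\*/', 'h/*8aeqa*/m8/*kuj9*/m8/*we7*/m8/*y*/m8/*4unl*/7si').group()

'/*8aeqa*/'

`re.search` tries every starting position until one works.
The match spans [1:10] → '/*8aeqa*/'.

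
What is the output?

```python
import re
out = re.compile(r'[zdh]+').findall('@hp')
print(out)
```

['h']

The pattern matches one or more of one of [zdh].
Matches: at [1:2] → 'h'.
`findall` yields the raw match text (1 of them) because the pattern has no groups.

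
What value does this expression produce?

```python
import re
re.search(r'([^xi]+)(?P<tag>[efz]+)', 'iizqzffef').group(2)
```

'f'

Pattern: one or more of any character except [xi] (captured); then one or more of one of [efz] (captured as 'tag').
Unlike `match`, `search` isn't anchored — it looks for the pattern anywhere in the string.
The match spans [2:9] → 'zqzffef'.
Captured: group 1 = 'zqzffe', group 2 = 'f'.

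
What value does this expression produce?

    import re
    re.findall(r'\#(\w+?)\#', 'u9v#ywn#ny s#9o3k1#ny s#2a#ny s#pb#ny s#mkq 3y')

['ywn', '9o3k1', '2a', 'pb']

Walking the string: at [3:8] match '#ywn#', group 1 = 'ywn'; at [12:19] match '#9o3k1#', group 1 = '9o3k1'; at [23:27] match '#2a#', group 1 = '2a'; at [31:35] match '#pb#', group 1 = 'pb'.
One capturing group, so `findall` returns just the captured substring from each match — 4 in all.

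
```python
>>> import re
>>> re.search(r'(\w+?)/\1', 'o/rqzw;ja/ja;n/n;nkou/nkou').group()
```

'ja/ja'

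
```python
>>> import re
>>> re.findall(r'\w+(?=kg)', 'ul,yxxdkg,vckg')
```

The `(?=…)`/`(?<=…)` assertion just peeks at neighbouring text; it doesn't advance the match position.
Matches: at [3:7] → 'yxxd'; at [10:12] → 'vc'.
With no groups in the pattern, `findall` gives back each whole match — 2 here.

['yxxd', 'vc']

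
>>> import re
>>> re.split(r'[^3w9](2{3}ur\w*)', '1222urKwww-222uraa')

['', '222urKwww', '', '222uraa', '']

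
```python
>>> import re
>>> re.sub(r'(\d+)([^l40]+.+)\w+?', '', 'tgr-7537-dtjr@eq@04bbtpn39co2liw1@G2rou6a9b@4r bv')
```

This matches one or more of a digit (captured); then one or more of any character except [l40], then one or more of any character (captured); then one or more of a word character (lazy).
Matches: at [4:49] → '7537-dtjr@eq@04bbtpn39co2liw1@G2rou6a9b@4r bv'.
Each match is replaced by ''.

'tgr-'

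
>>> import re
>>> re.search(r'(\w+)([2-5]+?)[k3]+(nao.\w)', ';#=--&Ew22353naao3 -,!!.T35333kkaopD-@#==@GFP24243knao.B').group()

'GFP24243knao.B'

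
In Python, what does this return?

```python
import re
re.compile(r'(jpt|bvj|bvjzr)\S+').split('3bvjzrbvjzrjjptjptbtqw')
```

['3', 'bvj', '']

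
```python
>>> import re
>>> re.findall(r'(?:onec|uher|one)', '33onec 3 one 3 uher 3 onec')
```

Alternation tries branches left to right and keeps the first one that lets the overall match succeed at that position.
No capturing groups, so `findall` returns the 4 full match strings.

['onec', 'one', 'uher', 'onec']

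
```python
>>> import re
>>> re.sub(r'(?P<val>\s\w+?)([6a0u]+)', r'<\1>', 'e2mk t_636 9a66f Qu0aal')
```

'e2mk< t_>36< 9>f< Q>l'

Pattern: whitespace, then one or more of a word character (lazy) (captured as 'val'); then one or more of one of [6a0u] (captured).
Lazy quantifiers expand one character at a time until the remainder of the pattern can match.
Matches: at [4:8] → ' t_6'; at [10:15] → ' 9a66'; at [16:22] → ' Qu0aa'.
Each match is replaced using the text its own group 1 captured.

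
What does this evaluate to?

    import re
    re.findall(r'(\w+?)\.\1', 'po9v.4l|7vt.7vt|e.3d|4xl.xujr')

['7vt']

`\1` is not a pattern — it's the concrete string captured by group 1, re-applied verbatim.
Walking the string: at [8:15] match '7vt.7vt', group 1 = '7vt'.
One capturing group, so `findall` returns just the captured substring from the one match — 1 in all.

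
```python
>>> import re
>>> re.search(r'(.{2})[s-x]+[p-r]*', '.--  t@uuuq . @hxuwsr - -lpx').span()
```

(3, 6)

This matches exactly 2 of any character (captured); then one or more of a character in [s-x], then zero or more of a character in [p-r].
`re.search` scans for the first position where the pattern succeeds.
The match spans [3:6] → '  t'.
Captured: group 1 = '  '.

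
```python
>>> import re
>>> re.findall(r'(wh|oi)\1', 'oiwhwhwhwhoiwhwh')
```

['wh', 'wh', 'wh']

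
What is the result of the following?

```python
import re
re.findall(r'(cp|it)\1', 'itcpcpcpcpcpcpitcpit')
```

`\1` is not a pattern — it's the concrete string captured by group 1, re-applied verbatim.
One capturing group, so `findall` returns just the captured substring from each match — 3 in all.

['cp', 'cp', 'cp']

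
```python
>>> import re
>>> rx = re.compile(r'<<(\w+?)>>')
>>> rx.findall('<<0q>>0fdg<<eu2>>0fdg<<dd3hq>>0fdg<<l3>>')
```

['0q', 'eu2', 'dd3hq', 'l3']

Because there's exactly one group, `findall` drops the full match and keeps group 1 from each hit.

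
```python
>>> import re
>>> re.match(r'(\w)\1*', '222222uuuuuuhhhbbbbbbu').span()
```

(0, 6)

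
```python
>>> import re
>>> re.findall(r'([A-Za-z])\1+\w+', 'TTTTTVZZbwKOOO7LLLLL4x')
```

['T']

A backreference is literal: `\1` must see the identical characters the first group matched.
With a single group, `findall` returns only what that group captured — 1 item.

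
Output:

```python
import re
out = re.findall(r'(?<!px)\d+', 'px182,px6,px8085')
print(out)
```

['82', '085']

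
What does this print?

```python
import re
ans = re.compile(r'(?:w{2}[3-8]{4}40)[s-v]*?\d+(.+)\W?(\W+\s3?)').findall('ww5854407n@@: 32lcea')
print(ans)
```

The pattern matches exactly 2 of the literal 'w', then exactly 4 of a character in [3-8], then the literal '40' (non-capturing group); then zero or more of a character in [s-v] (lazy), then one or more of a digit; then one or more of any character (captured); then optionally a non-word character; then one or more of a non-word character, then whitespace, then optionally the literal '3' (captured).
`findall` packs the 2 group values into a tuple for every match.

[('n@@', ': 3')]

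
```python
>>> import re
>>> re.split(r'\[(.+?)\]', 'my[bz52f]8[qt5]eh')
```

['my', 'bz52f', '8', 'qt5', 'eh']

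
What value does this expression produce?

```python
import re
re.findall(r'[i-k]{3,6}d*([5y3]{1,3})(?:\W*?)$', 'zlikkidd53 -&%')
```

['53']

Pattern: 3 to 6 of a character in [i-k], then zero or more of the literal 'd'; then 1 to 3 of one of [5y3] (captured); then zero or more of a non-word character (lazy) (non-capturing group); then anchored at the end.
Walking the string: at [2:14] match 'ikkidd53 -&%', group 1 = '53'.
`findall` collects group 1 from the one match (1 total).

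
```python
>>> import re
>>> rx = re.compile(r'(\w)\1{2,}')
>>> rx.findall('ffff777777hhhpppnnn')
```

['f', '7', 'h', 'p', 'n']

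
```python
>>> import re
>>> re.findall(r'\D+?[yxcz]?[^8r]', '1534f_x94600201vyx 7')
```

['f_', 'x9', 'vyx', ' 7']

This matches one or more of a non-digit (lazy); then optionally one of [yxcz], then any character except [8r].
A non-greedy quantifier consumes as few characters as it can — just enough that the remainder of the pattern still matches from where it stops; whatever follows it matches normally.
Matches: at [4:6] → 'f_'; at [6:8] → 'x9'; at [15:18] → 'vyx'; at [18:20] → ' 7'.
`findall` yields the raw match text (4 of them) because the pattern has no groups.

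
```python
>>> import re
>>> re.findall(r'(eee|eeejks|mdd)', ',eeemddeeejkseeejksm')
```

['eee', 'mdd', 'eee', 'eee']

Alternation tries branches left to right and keeps the first one that lets the overall match succeed at that position.
Matches: at [1:4] match 'eee', group 1 = 'eee'; at [4:7] match 'mdd', group 1 = 'mdd'; at [7:10] match 'eee', group 1 = 'eee'; at [13:16] match 'eee', group 1 = 'eee'.
With a single group, `findall` returns only what that group captured — 4 items.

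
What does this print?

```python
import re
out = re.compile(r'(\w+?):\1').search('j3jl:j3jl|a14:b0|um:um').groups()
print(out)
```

('j3jl',)

The match spans [0:9] → 'j3jl:j3jl'.
Captured: group 1 = 'j3jl'.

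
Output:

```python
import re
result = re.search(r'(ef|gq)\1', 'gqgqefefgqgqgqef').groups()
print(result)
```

A backreference is literal: `\1` must see the identical characters the first group matched.
`re.search` scans for the first position where the pattern succeeds.
The match spans [0:4] → 'gqgq'.
Captured: group 1 = 'gq'.

('gq',)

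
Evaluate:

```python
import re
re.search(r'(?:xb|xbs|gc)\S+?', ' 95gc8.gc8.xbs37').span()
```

(3, 6)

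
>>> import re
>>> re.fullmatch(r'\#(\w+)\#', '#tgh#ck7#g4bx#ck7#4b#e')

None

For `fullmatch`, every character of the input must be accounted for by the pattern.
Here the pattern can't cover the whole string, so the call returns None.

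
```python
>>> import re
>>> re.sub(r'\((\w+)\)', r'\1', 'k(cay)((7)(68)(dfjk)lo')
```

Matches: at [1:6] → '(cay)'; at [7:10] → '(7)'; at [10:14] → '(68)'; at [14:20] → '(dfjk)'.
The replacement refers to a captured group, so each match is rewritten using its own captured text.

'kcay(768dfjklo'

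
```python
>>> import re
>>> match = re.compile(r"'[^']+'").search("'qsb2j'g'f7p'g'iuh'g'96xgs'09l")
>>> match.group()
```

"'qsb2j'"

The match spans [0:7] → "'qsb2j'".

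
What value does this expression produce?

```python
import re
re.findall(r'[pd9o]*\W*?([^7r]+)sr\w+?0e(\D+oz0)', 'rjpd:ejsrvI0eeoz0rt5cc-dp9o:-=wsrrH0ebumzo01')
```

[('jpd:ej', 'eoz0')]

This matches zero or more of one of [pd9o], then zero or more of a non-word character (lazy); then one or more of any character except [7r] (captured); then the literal 'sr', then one or more of a word character (lazy), then the literal '0e'; then one or more of a non-digit, then the literal 'oz0' (captured).
Matches: at [1:17] match 'jpd:ejsrvI0eeoz0', groups = ('jpd:ej', 'eoz0').
Multiple groups make `findall` return tuples — one 2-tuple for the one match.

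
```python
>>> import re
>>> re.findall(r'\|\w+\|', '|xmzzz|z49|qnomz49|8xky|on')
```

With no groups in the pattern, `findall` gives back each whole match — 2 here.

['|xmzzz|', '|qnomz49|']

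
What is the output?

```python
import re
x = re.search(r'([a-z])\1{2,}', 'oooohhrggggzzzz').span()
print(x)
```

`\1` has to match the exact text group 1 already captured.
The match spans [0:4] → 'oooo'.

(0, 4)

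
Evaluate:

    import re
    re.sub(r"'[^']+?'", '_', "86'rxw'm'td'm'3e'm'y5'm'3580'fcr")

Matches: at [2:7] → "'rxw'"; at [8:12] → "'td'"; at [13:17] → "'3e'"; at [18:22] → "'y5'"; at [23:29] → "'3580'".
Every occurrence is swapped for '_'.

'86_m_m_m_m_fcr'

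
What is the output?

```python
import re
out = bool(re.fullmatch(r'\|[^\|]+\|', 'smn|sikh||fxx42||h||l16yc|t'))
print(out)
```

False

`re.fullmatch` is like wrapping the pattern in `^…$` (in single-line mode).
Here the pattern can't cover the whole string, so the call returns None, and `bool(None)` is False.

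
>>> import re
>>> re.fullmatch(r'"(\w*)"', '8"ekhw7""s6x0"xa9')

None

For `fullmatch`, every character of the input must be accounted for by the pattern.
Here the string isn't matched end-to-end, so the call returns None.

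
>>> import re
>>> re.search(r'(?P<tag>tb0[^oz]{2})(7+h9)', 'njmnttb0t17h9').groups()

('tb0t1', '7h9')

The match spans [5:13] → 'tb0t17h9'.
Captured: group 1 = 'tb0t1', group 2 = '7h9'.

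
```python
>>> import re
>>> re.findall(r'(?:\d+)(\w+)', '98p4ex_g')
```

['p4ex_g']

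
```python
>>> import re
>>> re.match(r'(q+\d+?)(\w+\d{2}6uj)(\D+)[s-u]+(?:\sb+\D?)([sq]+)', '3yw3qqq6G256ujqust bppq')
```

None

`re.match` only tries the pattern at the start of the string.
Here position 0 doesn't satisfy it, so the call returns None.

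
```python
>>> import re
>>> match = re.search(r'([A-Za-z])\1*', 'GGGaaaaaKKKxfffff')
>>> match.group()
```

'GGG'

`\1` has to match the exact text group 1 already captured.
`re.search` tries every starting position until one works.
The match spans [0:3] → 'GGG'.
Captured: group 1 = 'G'.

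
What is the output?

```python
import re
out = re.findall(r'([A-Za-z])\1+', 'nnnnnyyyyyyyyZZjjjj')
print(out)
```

['n', 'y', 'Z', 'j']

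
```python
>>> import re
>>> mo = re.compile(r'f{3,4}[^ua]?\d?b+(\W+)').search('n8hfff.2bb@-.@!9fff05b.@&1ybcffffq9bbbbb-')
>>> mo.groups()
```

('@-.@!',)

The match spans [3:15] → 'fff.2bb@-.@!'.
Captured: group 1 = '@-.@!'.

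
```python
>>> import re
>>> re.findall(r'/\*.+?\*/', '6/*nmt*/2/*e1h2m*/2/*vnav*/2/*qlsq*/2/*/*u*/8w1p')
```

['/*nmt*/', '/*e1h2m*/', '/*vnav*/', '/*qlsq*/', '/*/*u*/']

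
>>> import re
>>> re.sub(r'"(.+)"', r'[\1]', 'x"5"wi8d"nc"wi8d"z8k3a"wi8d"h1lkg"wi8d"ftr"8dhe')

'x[5"wi8d"nc"wi8d"z8k3a"wi8d"h1lkg"wi8d"ftr]8dhe'

Matches: at [1:43] → '"5"wi8d"nc"wi8d"z8k3a"wi8d"h1lkg"wi8d"ftr"'.
`\1` in the replacement pulls in group 1's text for each match.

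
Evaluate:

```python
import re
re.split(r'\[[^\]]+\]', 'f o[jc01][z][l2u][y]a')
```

Splitting on the pattern gives 5 pieces.

['f o', '', '', '', 'a']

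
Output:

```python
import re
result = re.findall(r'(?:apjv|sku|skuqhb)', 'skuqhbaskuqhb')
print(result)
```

['sku', 'sku']

Branches in `(...|...)` are attempted left-to-right; the first branch that allows the whole pattern to succeed is taken.
Scanning left to right: at [0:3] → 'sku'; at [7:10] → 'sku'.
No capturing groups, so `findall` returns the 2 full match strings.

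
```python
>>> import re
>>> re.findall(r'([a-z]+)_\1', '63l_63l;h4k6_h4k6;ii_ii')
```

['ii']

A backreference is literal: `\1` must see the identical characters the first group matched.
Walking the string: at [18:23] match 'ii_ii', group 1 = 'ii'.
Because there's exactly one group, `findall` drops the full match and keeps group 1 from the one hit.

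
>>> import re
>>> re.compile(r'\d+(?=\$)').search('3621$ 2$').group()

'3621'

The `(?=…)`/`(?<=…)` assertion just peeks at neighbouring text; it doesn't advance the match position.
The match spans [0:4] → '3621'.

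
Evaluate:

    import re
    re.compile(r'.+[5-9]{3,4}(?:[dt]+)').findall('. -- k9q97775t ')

['. -- k9q97775t']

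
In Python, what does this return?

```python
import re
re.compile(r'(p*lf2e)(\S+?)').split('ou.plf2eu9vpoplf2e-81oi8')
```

The pattern matches zero or more of the literal 'p', then the literal 'lf', then the literal '2e' (captured); then one or more of a non-whitespace character (lazy) (captured).
With a capturing group present, the delimiter's captured portion is kept in the result list.

['ou.', 'plf2e', 'u', '9vpo', 'plf2e', '-', '81oi8']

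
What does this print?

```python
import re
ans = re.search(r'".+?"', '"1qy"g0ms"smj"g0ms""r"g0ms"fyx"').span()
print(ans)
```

(0, 5)

A `+?`/`*?`/`{m,n}?` starts at its minimum and grows only as far as needed for what follows to match.
The match spans [0:5] → '"1qy"'.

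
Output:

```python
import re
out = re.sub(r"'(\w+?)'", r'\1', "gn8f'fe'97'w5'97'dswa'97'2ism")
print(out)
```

gn8ffe97w597dswa97'2ism

Matches: at [4:8] → "'fe'"; at [10:14] → "'w5'"; at [16:22] → "'dswa'".
The replacement refers to a captured group, so each match is rewritten using its own captured text.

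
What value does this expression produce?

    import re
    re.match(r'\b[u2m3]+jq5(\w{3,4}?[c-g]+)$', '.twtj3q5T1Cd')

The pattern matches a word boundary (`\b`, zero-width); then one or more of one of [u2m3], then the literal 'jq5'; then 3 to 4 of a word character (lazy), then one or more of a character in [c-g] (captured); then anchored at the end.
`match` is anchored at position 0; if the pattern doesn't fit there, it returns None.
Here the string doesn't start with a match, so the call returns None.

None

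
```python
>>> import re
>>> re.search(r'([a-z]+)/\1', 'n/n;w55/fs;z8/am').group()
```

'n/n'

`\1` has to match the exact text group 1 already captured.
`re.search` tries every starting position until one works.
The match spans [0:3] → 'n/n'.
Captured: group 1 = 'n'.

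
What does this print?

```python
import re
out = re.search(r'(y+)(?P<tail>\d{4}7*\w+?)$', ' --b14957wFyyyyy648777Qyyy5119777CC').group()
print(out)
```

yyyyy648777Qyyy5119777CC

The pattern matches one or more of a literal 'y' (captured); then exactly 4 of a digit, then zero or more of a literal '7', then one or more of a word character (lazy) (captured as 'tail'); then anchored at the end.
Unlike `match`, `search` isn't anchored — it looks for the pattern anywhere in the string.
The match spans [11:35] → 'yyyyy648777Qyyy5119777CC'.
Captured: group 1 = 'yyyyy', group 2 = '648777Qyyy5119777CC'.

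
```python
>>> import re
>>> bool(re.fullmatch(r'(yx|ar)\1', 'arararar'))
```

False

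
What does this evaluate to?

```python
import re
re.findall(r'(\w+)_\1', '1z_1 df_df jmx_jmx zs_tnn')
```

['df', 'jmx']

After group 1 captures some text, `\1` only succeeds where that same text appears again.
One capturing group, so `findall` returns just the captured substring from each match — 2 in all.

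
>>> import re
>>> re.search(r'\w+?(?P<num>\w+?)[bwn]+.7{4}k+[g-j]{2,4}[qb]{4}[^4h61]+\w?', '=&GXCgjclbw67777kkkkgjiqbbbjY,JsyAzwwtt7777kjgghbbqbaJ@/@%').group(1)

'XCgjcl'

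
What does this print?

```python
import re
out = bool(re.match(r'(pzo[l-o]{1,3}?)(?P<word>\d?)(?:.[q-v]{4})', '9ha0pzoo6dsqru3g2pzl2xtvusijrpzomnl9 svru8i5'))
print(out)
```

The pattern matches the literal 'pzo', then 1 to 3 of a character in [l-o] (lazy) (captured); then optionally a digit (captured as 'word'); then any character, then exactly 4 of a character in [q-v] (non-capturing group).
`match` is anchored at position 0; if the pattern doesn't fit there, it returns None.
Here the pattern fails at index 0, so the call returns None, and `bool(None)` is False.

False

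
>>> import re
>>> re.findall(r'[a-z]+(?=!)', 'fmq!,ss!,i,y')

['fmq', 'ss']

The lookaround is zero-width — it requires the adjacent text to match without consuming it, so the asserted text isn't part of the match.
Walking the string: at [0:3] → 'fmq'; at [5:7] → 'ss'.
`findall` yields the raw match text (2 of them) because the pattern has no groups.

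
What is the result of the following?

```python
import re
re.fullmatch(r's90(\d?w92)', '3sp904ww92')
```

None

This matches the literal 's9', then a literal '0'; then optionally a digit, then the literal 'w92' (captured).
`fullmatch` succeeds only if the pattern covers the string from start to end.
Here the string isn't matched end-to-end, so the call returns None.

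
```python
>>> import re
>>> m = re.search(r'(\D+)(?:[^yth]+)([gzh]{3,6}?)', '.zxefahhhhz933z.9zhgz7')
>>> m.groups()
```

('.zxefahhhhz', 'hgz')

The pattern matches one or more of a non-digit (captured); then one or more of any character except [yth] (non-capturing group); then 3 to 6 of one of [gzh] (lazy) (captured).
`re.search` tries every starting position until one works.
The match spans [0:21] → '.zxefahhhhz933z.9zhgz'.
Captured: group 1 = '.zxefahhhhz', group 2 = 'hgz'.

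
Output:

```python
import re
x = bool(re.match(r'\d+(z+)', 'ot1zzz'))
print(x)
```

The pattern matches one or more of a digit; then one or more of a literal 'z' (captured).
`re.match` won't scan ahead — the pattern has to work from the very first character.
Here the pattern fails at index 0, so the call returns None, and `bool(None)` is False.

False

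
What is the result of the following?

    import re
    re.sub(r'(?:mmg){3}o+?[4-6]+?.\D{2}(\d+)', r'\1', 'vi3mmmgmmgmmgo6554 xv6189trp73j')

Pattern: the literal 'mmg' repeated 3 times, then one or more of the literal 'o' (lazy); then one or more of a character in [4-6] (lazy), then any character, then exactly 2 of a non-digit; then one or more of a digit (captured).
Matches: at [4:25] → 'mmgmmgmmgo6554 xv6189'.
The replacement refers to a captured group, so each match is rewritten using its own captured text.

'vi3m6189trp73j'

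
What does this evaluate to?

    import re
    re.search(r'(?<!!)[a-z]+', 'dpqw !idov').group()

A negative assertion filters positions out without eating any characters.
Unlike `match`, `search` isn't anchored — it looks for the pattern anywhere in the string.
The match spans [0:4] → 'dpqw'.

'dpqw'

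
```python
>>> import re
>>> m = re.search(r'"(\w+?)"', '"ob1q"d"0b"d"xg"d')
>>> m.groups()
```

('ob1q',)

Unlike `match`, `search` isn't anchored — it looks for the pattern anywhere in the string.
The match spans [0:6] → '"ob1q"'.
Captured: group 1 = 'ob1q'.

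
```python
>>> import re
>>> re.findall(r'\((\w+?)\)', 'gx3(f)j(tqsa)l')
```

Matches: at [3:6] match '(f)', group 1 = 'f'; at [7:13] match '(tqsa)', group 1 = 'tqsa'.
One capturing group, so `findall` returns just the captured substring from each match — 2 in all.

['f', 'tqsa']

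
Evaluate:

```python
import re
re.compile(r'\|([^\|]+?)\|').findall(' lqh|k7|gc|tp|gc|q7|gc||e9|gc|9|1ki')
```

Walking the string: at [4:8] match '|k7|', group 1 = 'k7'; at [10:14] match '|tp|', group 1 = 'tp'; at [16:20] match '|q7|', group 1 = 'q7'; at [23:27] match '|e9|', group 1 = 'e9'; at [29:32] match '|9|', group 1 = '9'.
With a single group, `findall` returns only what that group captured — 5 items.

['k7', 'tp', 'q7', 'e9', '9']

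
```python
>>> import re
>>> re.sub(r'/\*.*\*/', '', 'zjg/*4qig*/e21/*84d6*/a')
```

Matches: at [3:22] → '/*4qig*/e21/*84d6*/'.
Each match is replaced by ''.

'zjga'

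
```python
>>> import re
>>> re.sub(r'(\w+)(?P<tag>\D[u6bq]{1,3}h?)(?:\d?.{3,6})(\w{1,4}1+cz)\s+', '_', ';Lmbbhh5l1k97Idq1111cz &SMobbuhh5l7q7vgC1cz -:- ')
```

The pattern matches one or more of a word character (captured); then a non-digit, then 1 to 3 of one of [u6bq], then optionally a literal 'h' (captured as 'tag'); then optionally a digit, then 3 to 6 of any character (non-capturing group); then 1 to 4 of a word character, then one or more of the literal '1', then the literal 'cz' (captured); then one or more of whitespace.
Each match is replaced by '_'.

';_&_-:- '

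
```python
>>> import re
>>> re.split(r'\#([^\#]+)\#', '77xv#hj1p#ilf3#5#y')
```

['77xv', 'hj1p', 'ilf3', '5', 'y']

`re.split` interleaves the captured-group text with the surrounding fragments.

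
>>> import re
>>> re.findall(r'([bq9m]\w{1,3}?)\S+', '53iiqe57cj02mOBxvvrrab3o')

A non-greedy quantifier consumes as few characters as it can — just enough that the remainder of the pattern still matches from where it stops; whatever follows it matches normally.
With a single group, `findall` returns only what that group captured — 1 item.

['qe']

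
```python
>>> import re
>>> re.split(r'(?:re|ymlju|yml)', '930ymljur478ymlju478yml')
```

`|` is ordered: at each position the engine commits to the first alternative that works.
Matches to split on: at [3:8] → 'ymlju'; at [12:17] → 'ymlju'; at [20:23] → 'yml'.
The string is cut at each match, leaving 4 pieces.

['930', 'r478', '478', '']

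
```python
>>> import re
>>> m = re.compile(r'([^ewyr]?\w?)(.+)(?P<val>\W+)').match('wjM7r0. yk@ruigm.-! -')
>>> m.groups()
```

This matches optionally any character except [ewyr], then optionally a word character (captured); then one or more of any character (captured); then one or more of a non-word character (captured as 'val').
`match` is anchored at position 0; if the pattern doesn't fit there, it returns None.
The match spans [0:21] → 'wjM7r0. yk@ruigm.-! -'.
Captured: group 1 = 'w', group 2 = 'jM7r0. yk@ruigm.-! ', group 3 = '-'.

('w', 'jM7r0. yk@ruigm.-! ', '-')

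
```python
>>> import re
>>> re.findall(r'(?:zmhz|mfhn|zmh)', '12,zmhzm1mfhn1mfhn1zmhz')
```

['zmhz', 'mfhn', 'mfhn', 'zmhz']

Alternation tries branches left to right and keeps the first one that lets the overall match succeed at that position.
Walking the string: at [3:7] → 'zmhz'; at [9:13] → 'mfhn'; at [14:18] → 'mfhn'; at [19:23] → 'zmhz'.
With no groups in the pattern, `findall` gives back each whole match — 4 here.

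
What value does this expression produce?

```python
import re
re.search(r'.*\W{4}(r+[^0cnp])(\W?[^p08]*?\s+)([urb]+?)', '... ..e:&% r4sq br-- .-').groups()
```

('r4', 'sq ', 'b')

The match spans [0:17] → '... ..e:&% r4sq b'.
Captured: group 1 = 'r4', group 2 = 'sq ', group 3 = 'b'.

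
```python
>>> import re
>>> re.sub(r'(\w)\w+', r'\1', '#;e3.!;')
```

'#;e.!;'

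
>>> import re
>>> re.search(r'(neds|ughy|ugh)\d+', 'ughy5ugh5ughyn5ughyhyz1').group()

'ughy5'

The match spans [0:5] → 'ughy5'.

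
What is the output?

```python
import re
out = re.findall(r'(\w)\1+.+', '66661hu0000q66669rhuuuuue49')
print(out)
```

`\1` is not a pattern — it's the concrete string captured by group 1, re-applied verbatim.
Matches: at [0:27] match '66661hu0000q66669rhuuuuue49', group 1 = '6'.
`findall` collects group 1 from the one match (1 total).

['6']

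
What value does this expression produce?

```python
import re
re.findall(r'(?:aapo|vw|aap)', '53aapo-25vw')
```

['aapo', 'vw']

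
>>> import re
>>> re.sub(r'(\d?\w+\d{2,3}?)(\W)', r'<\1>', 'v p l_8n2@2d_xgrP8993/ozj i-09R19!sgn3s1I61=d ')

The pattern matches optionally a digit, then one or more of a word character, then 2 to 3 of a digit (lazy) (captured); then a non-word character (captured).
Matches: at [10:22] → '2d_xgrP8993/'; at [28:34] → '09R19!'; at [34:44] → 'sgn3s1I61='.
`\1` in the replacement pulls in group 1's text for each match.

'v p l_8n2@<2d_xgrP8993>ozj i-<09R19><sgn3s1I61>d '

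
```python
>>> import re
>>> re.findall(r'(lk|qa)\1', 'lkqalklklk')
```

['lk']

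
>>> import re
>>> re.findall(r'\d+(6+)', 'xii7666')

The pattern matches one or more of a digit; then one or more of a literal '6' (captured).
Scanning left to right: at [3:7] match '7666', group 1 = '6'.
With a single group, `findall` returns only what that group captured — 1 item.

['6']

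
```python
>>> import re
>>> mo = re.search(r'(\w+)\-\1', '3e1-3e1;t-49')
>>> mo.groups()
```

The match spans [0:7] → '3e1-3e1'.
Captured: group 1 = '3e1'.

('3e1',)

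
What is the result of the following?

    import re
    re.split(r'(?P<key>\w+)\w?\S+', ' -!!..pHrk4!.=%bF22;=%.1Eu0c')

This matches one or more of a word character (captured as 'key'); then optionally a word character, then one or more of a non-whitespace character.
Matches to split on: at [6:28] → 'pHrk4!.=%bF22;=%.1Eu0c'.
With a capturing group present, the delimiter's captured portion is kept in the result list.

[' -!!..', 'pHrk4', '']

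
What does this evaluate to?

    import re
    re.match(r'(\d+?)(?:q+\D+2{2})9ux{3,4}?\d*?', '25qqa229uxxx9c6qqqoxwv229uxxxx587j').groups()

('25',)

The pattern matches one or more of a digit (lazy) (captured); then one or more of a literal 'q', then one or more of a non-digit, then exactly 2 of a literal '2' (non-capturing group); then the literal '9u', then 3 to 4 of the literal 'x' (lazy), then zero or more of a digit (lazy).
`match` is anchored at position 0; if the pattern doesn't fit there, it returns None.
The match spans [0:12] → '25qqa229uxxx'.
Captured: group 1 = '25'.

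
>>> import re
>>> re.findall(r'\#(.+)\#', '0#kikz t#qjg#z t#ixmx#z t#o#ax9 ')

Because there's exactly one group, `findall` drops the full match and keeps group 1 from the one hit.

['kikz t#qjg#z t#ixmx#z t#o']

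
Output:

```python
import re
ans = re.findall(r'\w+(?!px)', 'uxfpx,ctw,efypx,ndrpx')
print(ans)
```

`(?!…)`/`(?<!…)` only lets a position through if the neighbouring text does NOT match; no characters are consumed.
Matches: at [0:5] → 'uxfpx'; at [6:9] → 'ctw'; at [10:15] → 'efypx'; at [16:21] → 'ndrpx'.
Since nothing is captured, `findall` lists the 4 matched substrings directly.

['uxfpx', 'ctw', 'efypx', 'ndrpx']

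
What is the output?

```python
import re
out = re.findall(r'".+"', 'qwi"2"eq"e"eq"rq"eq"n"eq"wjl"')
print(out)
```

Scanning left to right: at [3:29] → '"2"eq"e"eq"rq"eq"n"eq"wjl"'.
With no groups in the pattern, `findall` gives back each whole match — 1 here.

['"2"eq"e"eq"rq"eq"n"eq"wjl"']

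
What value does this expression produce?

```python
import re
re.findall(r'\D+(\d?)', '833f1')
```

['1']

The pattern matches one or more of a non-digit; then optionally a digit (captured).
Walking the string: at [3:5] match 'f1', group 1 = '1'.
`findall` collects group 1 from the one match (1 total).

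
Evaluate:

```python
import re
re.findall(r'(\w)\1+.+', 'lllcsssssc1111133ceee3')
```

['l']

`\1` has to match the exact text group 1 already captured.
Matches: at [0:22] match 'lllcsssssc1111133ceee3', group 1 = 'l'.
`findall` collects group 1 from the one match (1 total).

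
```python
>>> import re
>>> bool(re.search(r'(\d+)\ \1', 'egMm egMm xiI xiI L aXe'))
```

The backreference `\1` re-matches whatever the first group consumed, character for character.
`re.search` scans for the first position where the pattern succeeds.
Here no position works, so the call returns None, and `bool(None)` is False.

False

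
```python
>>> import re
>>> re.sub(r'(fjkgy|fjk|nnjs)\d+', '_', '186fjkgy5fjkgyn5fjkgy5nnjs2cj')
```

'186_fjkgyn5__cj'

Matches: at [3:9] → 'fjkgy5'; at [16:22] → 'fjkgy5'; at [22:27] → 'nnjs2'.
Each match is replaced by '_'.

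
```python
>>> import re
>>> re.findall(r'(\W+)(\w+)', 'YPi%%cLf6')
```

The pattern matches one or more of a non-word character (captured); then one or more of a word character (captured).
Scanning left to right: at [3:9] match '%%cLf6', groups = ('%%', 'cLf6').
Multiple groups make `findall` return tuples — one 2-tuple for the one match.

[('%%', 'cLf6')]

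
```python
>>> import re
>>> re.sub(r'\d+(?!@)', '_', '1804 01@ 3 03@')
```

`(?!…)`/`(?<!…)` only lets a position through if the neighbouring text does NOT match; no characters are consumed.
Matches: at [0:4] → '1804'; at [5:6] → '0'; at [9:10] → '3'; at [11:12] → '0'.
Each match is replaced by '_'.

'_ _1@ _ _3@'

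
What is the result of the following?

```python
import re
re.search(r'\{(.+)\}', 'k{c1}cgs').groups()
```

The match spans [1:5] → '{c1}'.
Captured: group 1 = 'c1'.

('c1',)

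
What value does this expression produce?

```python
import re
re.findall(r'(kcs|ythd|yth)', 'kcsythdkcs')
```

['kcs', 'ythd', 'kcs']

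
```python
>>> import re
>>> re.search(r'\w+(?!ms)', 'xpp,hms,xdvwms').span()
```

`(?!…)`/`(?<!…)` only lets a position through if the neighbouring text does NOT match; no characters are consumed.
The match spans [0:3] → 'xpp'.

(0, 3)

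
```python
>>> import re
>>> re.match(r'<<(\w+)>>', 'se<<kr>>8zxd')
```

None

`re.match` won't scan ahead — the pattern has to work from the very first character.
Here the pattern fails at index 0, so the call returns None.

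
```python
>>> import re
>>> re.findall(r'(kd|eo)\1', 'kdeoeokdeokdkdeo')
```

['eo', 'kd']

After group 1 captures some text, `\1` only succeeds where that same text appears again.
`findall` collects group 1 from each match (2 total).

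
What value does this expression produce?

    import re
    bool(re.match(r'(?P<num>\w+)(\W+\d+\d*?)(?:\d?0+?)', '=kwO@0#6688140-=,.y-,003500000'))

False

This matches one or more of a word character (captured as 'num'); then one or more of a non-word character, then one or more of a digit, then zero or more of a digit (lazy) (captured); then optionally a digit, then one or more of the literal '0' (lazy) (non-capturing group).
`re.match` only tries the pattern at the start of the string.
Here the pattern fails at index 0, so the call returns None, and `bool(None)` is False.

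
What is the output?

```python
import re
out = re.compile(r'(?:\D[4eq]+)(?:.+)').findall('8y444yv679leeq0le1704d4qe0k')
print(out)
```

No capturing groups, so `findall` returns the 1 full match string.

['y444yv679leeq0le1704d4qe0k']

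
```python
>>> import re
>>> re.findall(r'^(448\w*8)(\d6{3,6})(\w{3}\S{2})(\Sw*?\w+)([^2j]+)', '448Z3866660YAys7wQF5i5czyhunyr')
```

[('448Z38', '6666', '0YAys', '7wQF5i5czyhuny', 'r')]

Pattern: anchored at the start of the string; then the literal '448', then zero or more of a word character, then a literal '8' (captured); then a digit, then 3 to 6 of a literal '6' (captured); then exactly 3 of a word character, then exactly 2 of a non-whitespace character (captured); then a non-whitespace character, then zero or more of the literal 'w' (lazy), then one or more of a word character (captured); then one or more of any character except [2j] (captured).
Walking the string: at [0:30] match '448Z3866660YAys7wQF5i5czyhunyr', groups = ('448Z38', '6666', '0YAys', '7wQF5i5czyhuny', 'r').
With 5 capturing groups, `findall` returns a 5-tuple per match.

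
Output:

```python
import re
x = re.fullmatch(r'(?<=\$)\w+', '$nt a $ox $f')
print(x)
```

None

Because the assertion is zero-width, the text it checks is not consumed and won't appear in the result.
`re.fullmatch` requires the pattern to consume the entire string.
Here the string isn't matched end-to-end, so the call returns None.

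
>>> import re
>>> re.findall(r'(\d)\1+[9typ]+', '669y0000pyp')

['6', '0']

`\1` has to match the exact text group 1 already captured.
Because there's exactly one group, `findall` drops the full match and keeps group 1 from each hit.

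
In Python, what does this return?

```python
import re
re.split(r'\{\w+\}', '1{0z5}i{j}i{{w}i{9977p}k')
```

['1', 'i', 'i{', 'i', 'k']

Matches to split on: at [1:6] → '{0z5}'; at [7:10] → '{j}'; at [12:15] → '{w}'; at [16:23] → '{9977p}'.
Splitting on the pattern gives 5 pieces.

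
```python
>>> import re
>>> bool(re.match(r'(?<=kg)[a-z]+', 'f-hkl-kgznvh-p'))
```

False

The lookaround is zero-width — it requires the adjacent text to match without consuming it, so the asserted text isn't part of the match.
With `match`, the pattern is implicitly anchored at the beginning.
Here the pattern fails at index 0, so the call returns None, and `bool(None)` is False.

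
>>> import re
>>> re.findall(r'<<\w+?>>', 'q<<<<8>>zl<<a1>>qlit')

['<<8>>', '<<a1>>']

Walking the string: at [3:8] → '<<8>>'; at [10:16] → '<<a1>>'.
With no groups in the pattern, `findall` gives back each whole match — 2 here.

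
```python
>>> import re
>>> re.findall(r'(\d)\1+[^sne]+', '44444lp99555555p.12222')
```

['4']

A backreference is literal: `\1` must see the identical characters the first group matched.
One capturing group, so `findall` returns just the captured substring from the one match — 1 in all.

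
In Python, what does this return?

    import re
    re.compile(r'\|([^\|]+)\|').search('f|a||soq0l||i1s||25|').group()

'|a|'

The match spans [1:4] → '|a|'.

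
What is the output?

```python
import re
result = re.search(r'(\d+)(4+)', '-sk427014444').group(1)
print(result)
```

42701444

Pattern: one or more of a digit (captured); then one or more of a literal '4' (captured).
Unlike `match`, `search` isn't anchored — it looks for the pattern anywhere in the string.
The match spans [3:12] → '427014444'.
Captured: group 1 = '42701444', group 2 = '4'.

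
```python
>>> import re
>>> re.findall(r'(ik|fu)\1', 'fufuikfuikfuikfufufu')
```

`\1` has to match the exact text group 1 already captured.
Scanning left to right: at [0:4] match 'fufu', group 1 = 'fu'; at [14:18] match 'fufu', group 1 = 'fu'.
`findall` collects group 1 from each match (2 total).

['fu', 'fu']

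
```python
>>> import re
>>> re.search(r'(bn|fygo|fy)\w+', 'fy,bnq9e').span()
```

(3, 8)

`re.search` tries every starting position until one works.
The match spans [3:8] → 'bnq9e'.
Captured: group 1 = 'bn'.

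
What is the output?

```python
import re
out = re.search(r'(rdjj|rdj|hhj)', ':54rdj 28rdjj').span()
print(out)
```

(3, 6)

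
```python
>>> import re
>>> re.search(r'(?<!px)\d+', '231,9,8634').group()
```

'231'

A negative assertion filters positions out without eating any characters.
The match spans [0:3] → '231'.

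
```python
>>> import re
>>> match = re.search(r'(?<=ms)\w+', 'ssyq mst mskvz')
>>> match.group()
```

't'

The lookaround is zero-width — it requires the adjacent text to match without consuming it, so the asserted text isn't part of the match.
`re.search` tries every starting position until one works.
The match spans [7:8] → 't'.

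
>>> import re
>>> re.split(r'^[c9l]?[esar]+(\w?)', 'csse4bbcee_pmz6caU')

Pattern: anchored at the start of the string; then optionally one of [c9l], then one or more of one of [esar]; then optionally a word character (captured).
The group in the pattern means `split` returns the separators' captures alongside the pieces.

['', '4', 'bbcee_pmz6caU']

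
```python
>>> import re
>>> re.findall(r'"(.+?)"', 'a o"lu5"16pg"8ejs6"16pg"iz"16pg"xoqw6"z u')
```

['lu5', '8ejs6', 'iz', 'xoqw6']

The `?` after the quantifier makes it lazy — it takes as little as possible before letting the rest of the pattern try.
Matches: at [3:8] match '"lu5"', group 1 = 'lu5'; at [12:19] match '"8ejs6"', group 1 = '8ejs6'; at [23:27] match '"iz"', group 1 = 'iz'; at [31:38] match '"xoqw6"', group 1 = 'xoqw6'.
One capturing group, so `findall` returns just the captured substring from each match — 4 in all.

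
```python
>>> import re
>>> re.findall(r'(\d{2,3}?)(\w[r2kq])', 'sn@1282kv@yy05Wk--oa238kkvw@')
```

[('12', '82'), ('05', 'Wk'), ('23', '8k')]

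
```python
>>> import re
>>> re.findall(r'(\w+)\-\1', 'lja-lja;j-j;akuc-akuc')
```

The backreference `\1` re-matches whatever the first group consumed, character for character.
Scanning left to right: at [0:7] match 'lja-lja', group 1 = 'lja'; at [8:11] match 'j-j', group 1 = 'j'; at [12:21] match 'akuc-akuc', group 1 = 'akuc'.
One capturing group, so `findall` returns just the captured substring from each match — 3 in all.

['lja', 'j', 'akuc']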